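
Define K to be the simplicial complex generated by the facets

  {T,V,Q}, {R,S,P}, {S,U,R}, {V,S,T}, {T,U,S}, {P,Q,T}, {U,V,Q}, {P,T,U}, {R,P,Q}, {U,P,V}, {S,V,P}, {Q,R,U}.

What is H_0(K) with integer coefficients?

Order the vertices as P < Q < R < S < T < U < V. Listing each simplex with vertices in this order, K has dimension 2 with simplices:

  0-simplices (7): P, Q, R, S, T, U, V
  1-simplices (18): PQ, PR, PS, PT, PU, PV, QR, QT, QU, QV, RS, RU, ST, SU, SV, TU, TV, UV
  2-simplices (12): PQR, PQT, PRS, PSV, PTU, PUV, QRU, QTV, QUV, RSU, STU, STV

Hence C_0 ≅ Z^7, C_1 ≅ Z^18, C_2 ≅ Z^12.

∂_1: C_1 → C_0 sends each edge [p,q] (with p < q) to q − p.
The resulting 7×18 matrix has rank 6, and its Smith normal form has invariant factors (1,1,1,1,1,1).

The boundary map ∂_2: C_2 → C_1 maps a triangle to the signed sum of its edges. For instance
  ∂STU = TU − SU + ST,
  ∂QRU = RU − QU + QR.
The 18×12 boundary matrix has rank 12 and Smith normal form diag(1,1,1,1,1,1,1,1,1,1,1,2).

Reading off H_k = ker ∂_k / im ∂_{k+1}:

  H_0: rank C_0 − rank ∂_1 = 7 − 6 = 1, and the invariant factors of ∂_1 are all 1, so H_0 = Z.

(K is a triangulation of the real projective plane RP^2.)

H_0 ≅ Z.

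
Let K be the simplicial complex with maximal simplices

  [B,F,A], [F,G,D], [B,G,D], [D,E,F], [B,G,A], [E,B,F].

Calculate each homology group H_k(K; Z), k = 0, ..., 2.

Order the vertices as A < B < D < E < F < G. Listing each simplex with vertices in this order, K has dimension 2 with simplices:

  0-simplices (6): A, B, D, E, F, G
  1-simplices (12): AB, AF, AG, BD, BE, BF, BG, DE, DF, DG, EF, FG
  2-simplices (6): ABF, ABG, BDG, BEF, DEF, DFG

so the chain groups are C_0 ≅ Z^6, C_1 ≅ Z^12, C_2 ≅ Z^6.

The boundary map ∂_1: C_1 → C_0 sends each edge [p,q] (with p < q) to q − p.
The resulting 6×12 matrix has rank 5, and its Smith normal form has invariant factors (1,1,1,1,1).

Boundary ∂_2: C_2 → C_1 maps a triangle to the signed sum of its edges. For instance
  ∂ABG = BG − AG + AB,
  ∂DFG = FG − DG + DF.
The resulting 12×6 matrix has rank 6, and its Smith normal form has invariant factors (1,1,1,1,1,1).

Reading off H_k = ker ∂_k / im ∂_{k+1}:

  H_0: rank C_0 − rank ∂_1 = 6 − 5 = 1, and the invariant factors of ∂_1 are all 1, so H_0 ≅ Z.
  H_1: rank ker ∂_1 − rank ∂_2 = (12 − 5) − 6 = 1, and the invariant factors of ∂_2 are all 1, so H_1 ≅ Z.
  H_2: rank ker ∂_2 − rank ∂_3 = (6 − 6) − 0 = 0, and there is no ∂_3, so H_2 ≅ 0.

H_0 ≅ Z,  H_1 ≅ Z,  H_2 = 0.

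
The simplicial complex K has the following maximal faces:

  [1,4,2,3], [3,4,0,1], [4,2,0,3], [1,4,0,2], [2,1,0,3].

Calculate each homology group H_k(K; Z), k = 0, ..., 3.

H_0 = Z,  H_1 = 0,  H_2 = 0,  H_3 = Z.

Fix the vertex order 0 < 1 < 2 < 3 < 4 and write every simplex with vertices in increasing order. Then dim K = 3 and the simplices of K are:

  0-simplices (5): [0], [1], [2], [3], [4]
  1-simplices (10): [0,1], [0,2], [0,3], [0,4], [1,2], [1,3], [1,4], [2,3], [2,4], [3,4]
  2-simplices (10): [0,1,2], [0,1,3], [0,1,4], [0,2,3], [0,2,4], [0,3,4], [1,2,3], [1,2,4], [1,3,4], [2,3,4]
  3-simplices (5): [0,1,2,3], [0,1,2,4], [0,1,3,4], [0,2,3,4], [1,2,3,4]

so the chain groups are C_0 ≅ Z^5, C_1 ≅ Z^10, C_2 ≅ Z^10, C_3 ≅ Z^5.

∂_1: C_1 → C_0 sends each edge [p,q] (with p < q) to q − p. For instance
  ∂[2,3] = [3] − [2].
As a 5×10 matrix over Z this has rank 4, with invariant factors (1,1,1,1).

The boundary map ∂_2: C_2 → C_1 maps a triangle to the signed sum of its edges. For instance
  ∂[0,3,4] = [3,4] − [0,4] + [0,3],
  ∂[1,2,3] = [2,3] − [1,3] + [1,2].
The resulting 10×10 matrix has rank 6, and its Smith normal form has invariant factors (1,1,1,1,1,1).

The boundary map ∂_3: C_3 → C_2 sends each 3-simplex σ to the alternating sum Σ_i (−1)^i (σ with its i-th vertex removed). For instance
  ∂[0,1,3,4] = [1,3,4] − [0,3,4] + [0,1,4] − [0,1,3],
  ∂[0,1,2,4] = [1,2,4] − [0,2,4] + [0,1,4] − [0,1,2].
As a 10×5 matrix over Z this has rank 4, with invariant factors (1,1,1,1).

Now H_k = ker ∂_k / im ∂_{k+1}, so:

  H_0: rank C_0 − rank ∂_1 = 5 − 4 = 1, and the invariant factors of ∂_1 are all 1, so H_0 = Z.
  H_1: rank ker ∂_1 − rank ∂_2 = (10 − 4) − 6 = 0, and the invariant factors of ∂_2 are all 1, so H_1 = 0.
  H_2: rank ker ∂_2 − rank ∂_3 = (10 − 6) − 4 = 0, and the invariant factors of ∂_3 are all 1, so H_2 = 0.
  H_3: rank ker ∂_3 − rank ∂_4 = (5 − 4) − 0 = 1, and there is no ∂_4, so H_3 = Z.

(K is a triangulation of the 3-sphere S^3.)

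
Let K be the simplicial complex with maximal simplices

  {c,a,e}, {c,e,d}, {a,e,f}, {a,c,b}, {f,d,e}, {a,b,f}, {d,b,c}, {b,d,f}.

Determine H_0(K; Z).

Fix the vertex order a < b < c < d < e < f and write every simplex with vertices in increasing order. Then dim K = 2 and the simplices of K are:

  0-simplices (6): a, b, c, d, e, f
  1-simplices (12): ab, ac, ae, af, bc, bd, bf, cd, ce, de, df, ef
  2-simplices (8): abc, abf, ace, aef, bcd, bdf, cde, def

Hence C_0 ≅ Z^6, C_1 ≅ Z^12, C_2 ≅ Z^8.

The boundary map ∂_1: C_1 → C_0 sends each edge [p,q] (with p < q) to q − p. For instance
  ∂ce = e − c.
The 6×12 boundary matrix has rank 5 and Smith normal form diag(1,1,1,1,1).

Boundary ∂_2: C_2 → C_1 acts by ∂[p,q,r] = [q,r] − [p,r] + [p,q]. For instance
  ∂bdf = df − bf + bd,
  ∂cde = de − ce + cd.
This gives a 12×8 integer matrix of rank 7; reducing to Smith normal form yields diagonal entries (1,1,1,1,1,1,1).

From H_k ≅ ker(∂_k) / im(∂_{k+1}) we obtain:

  H_0: rank C_0 − rank ∂_1 = 6 − 5 = 1, and the invariant factors of ∂_1 are all 1, so H_0 ≅ Z.

(K is a triangulation of the 2-sphere S^2.)

H_0 = Z.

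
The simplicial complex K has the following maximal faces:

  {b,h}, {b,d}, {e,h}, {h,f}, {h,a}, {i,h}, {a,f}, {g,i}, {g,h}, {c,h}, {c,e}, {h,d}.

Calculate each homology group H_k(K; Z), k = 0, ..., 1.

H_0 ≅ Z,  H_1 ≅ Z^4.

We work with the vertex ordering a < b < c < d < e < f < g < h < i. The simplices of K, each written with vertices in increasing order, are:

  0-simplices (9): a, b, c, d, e, f, g, h, i
  1-simplices (12): af, ah, bd, bh, ce, ch, dh, eh, fh, gh, gi, hi

giving chain groups C_0 ≅ Z^9, C_1 ≅ Z^12.

∂_1: C_1 → C_0 is given by ∂[p,q] = [q] − [p]. For instance
  ∂eh = h − e.
This gives a 9×12 integer matrix of rank 8; reducing to Smith normal form yields diagonal entries (1,1,1,1,1,1,1,1).

From H_k ≅ ker(∂_k) / im(∂_{k+1}) we obtain:

  H_0: rank C_0 − rank ∂_1 = 9 − 8 = 1, and the invariant factors of ∂_1 are all 1, so H_0 ≅ Z.
  H_1: rank ker ∂_1 − rank ∂_2 = (12 − 8) − 0 = 4, and there is no ∂_2, so H_1 ≅ Z^4.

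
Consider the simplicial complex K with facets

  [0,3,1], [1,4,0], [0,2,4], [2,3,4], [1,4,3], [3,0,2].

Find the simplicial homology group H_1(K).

Order the vertices as 0 < 1 < 2 < 3 < 4. Listing each simplex with vertices in this order, K has dimension 2 with simplices:

  0-simplices (5): [0], [1], [2], [3], [4]
  1-simplices (9): [0,1], [0,2], [0,3], [0,4], [1,3], [1,4], [2,3], [2,4], [3,4]
  2-simplices (6): [0,1,3], [0,1,4], [0,2,3], [0,2,4], [1,3,4], [2,3,4]

Hence C_0 ≅ Z^5, C_1 ≅ Z^9, C_2 ≅ Z^6.

∂_1: C_1 → C_0 sends each edge [p,q] (with p < q) to q − p. For instance
  ∂[2,4] = [4] − [2].
This gives a 5×9 integer matrix of rank 4; reducing to Smith normal form yields diagonal entries (1,1,1,1).

Boundary ∂_2: C_2 → C_1 maps a triangle to the signed sum of its edges. For instance
  ∂[1,3,4] = [3,4] − [1,4] + [1,3],
  ∂[0,2,4] = [2,4] − [0,4] + [0,2].
As a 9×6 matrix over Z this has rank 5, with invariant factors (1,1,1,1,1).

From H_k ≅ ker(∂_k) / im(∂_{k+1}) we obtain:

  H_1: rank ker ∂_1 − rank ∂_2 = (9 − 4) − 5 = 0, and the invariant factors of ∂_2 are all 1, so H_1 ≅ 0.

H_1 ≅ 0.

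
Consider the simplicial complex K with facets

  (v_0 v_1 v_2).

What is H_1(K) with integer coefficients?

H_1 ≅ 0.

Fix the vertex order v_0 < v_1 < v_2 and write every simplex with vertices in increasing order. Then dim K = 2 and the simplices of K are:

  0-simplices (3): [v_0], [v_1], [v_2]
  1-simplices (3): [v_0,v_1], [v_0,v_2], [v_1,v_2]
  2-simplices (1): [v_0,v_1,v_2]

giving chain groups C_0 ≅ Z^3, C_1 ≅ Z^3, C_2 ≅ Z^1.

∂_1: C_1 → C_0 maps an edge to its endpoints' difference, ∂[p,q] = q − p.
The resulting 3×3 matrix has rank 2, and its Smith normal form has invariant factors (1,1).

Boundary ∂_2: C_2 → C_1 acts by ∂[p,q,r] = [q,r] − [p,r] + [p,q]. For instance
  ∂[v_0,v_1,v_2] = [v_1,v_2] − [v_0,v_2] + [v_0,v_1].
The resulting 3×1 matrix has rank 1, and its Smith normal form has invariant factors (1).

Reading off H_k = ker ∂_k / im ∂_{k+1}:

  H_1: rank ker ∂_1 − rank ∂_2 = (3 − 2) − 1 = 0, and the invariant factors of ∂_2 are all 1, so H_1 ≅ 0.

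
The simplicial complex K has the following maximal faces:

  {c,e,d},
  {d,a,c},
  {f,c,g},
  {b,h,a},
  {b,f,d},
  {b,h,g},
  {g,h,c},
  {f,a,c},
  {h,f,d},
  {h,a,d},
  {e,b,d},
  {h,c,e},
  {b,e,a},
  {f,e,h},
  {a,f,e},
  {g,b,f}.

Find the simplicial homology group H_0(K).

Fix the vertex order a < b < c < d < e < f < g < h and write every simplex with vertices in increasing order. Then dim K = 2 and the simplices of K are:

  0-simplices (8): a, b, c, d, e, f, g, h
  1-simplices (24): ab, ac, ad, ae, af, ah, bd, be, bf, bg, bh, cd, ce, cf, cg, ch, de, df, dh, ef, eh, fg, fh, gh
  2-simplices (16): abe, abh, acd, acf, adh, aef, bde, bdf, bfg, bgh, cde, ceh, cfg, cgh, dfh, efh

so the chain groups are C_0 ≅ Z^8, C_1 ≅ Z^24, C_2 ≅ Z^16.

∂_1: C_1 → C_0 maps an edge to its endpoints' difference, ∂[p,q] = q − p. For instance
  ∂ch = h − c.
As a 8×24 matrix over Z this has rank 7, with invariant factors (1,1,1,1,1,1,1).

∂_2: C_2 → C_1 sends each 2-simplex [p,q,r] to [q,r] − [p,r] + [p,q]. For instance
  ∂aef = ef − af + ae,
  ∂efh = fh − eh + ef.
The 24×16 boundary matrix has rank 15 and Smith normal form diag(1,1,1,1,1,1,1,1,1,1,1,1,1,1,1).

Now H_k = ker ∂_k / im ∂_{k+1}, so:

  H_0: rank C_0 − rank ∂_1 = 8 − 7 = 1, and the invariant factors of ∂_1 are all 1, so H_0 ≅ Z.

H_0 ≅ Z.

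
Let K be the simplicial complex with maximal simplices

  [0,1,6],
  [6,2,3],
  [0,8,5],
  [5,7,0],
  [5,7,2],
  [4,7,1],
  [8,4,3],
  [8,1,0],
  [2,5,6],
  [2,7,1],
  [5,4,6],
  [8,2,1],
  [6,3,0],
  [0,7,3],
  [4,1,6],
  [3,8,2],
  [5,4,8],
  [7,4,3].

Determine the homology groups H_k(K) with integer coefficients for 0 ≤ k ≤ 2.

H_0 ≅ Z,  H_1 ≅ Z^2,  H_2 ≅ Z.

Order the vertices as 0 < 1 < 2 < 3 < 4 < 5 < 6 < 7 < 8. Listing each simplex with vertices in this order, K has dimension 2 with simplices:

  0-simplices (9): [0], [1], [2], [3], [4], [5], [6], [7], [8]
  1-simplices (27): (27 of them)
  2-simplices (18): [0,1,6], [0,1,8], [0,3,6], [0,3,7], [0,5,7], [0,5,8], [1,2,7], [1,2,8], [1,4,6], [1,4,7], [2,3,6], [2,3,8], [2,5,6], [2,5,7], [3,4,7], [3,4,8], [4,5,6], [4,5,8]

giving chain groups C_0 ≅ Z^9, C_1 ≅ Z^27, C_2 ≅ Z^18.

Boundary ∂_1: C_1 → C_0 is given by ∂[p,q] = [q] − [p].
The resulting 9×27 matrix has rank 8, and its Smith normal form has invariant factors (1,1,1,1,1,1,1,1).

The boundary map ∂_2: C_2 → C_1 sends each 2-simplex [p,q,r] to [q,r] − [p,r] + [p,q]. For instance
  ∂[1,2,8] = [2,8] − [1,8] + [1,2],
  ∂[3,4,7] = [4,7] − [3,7] + [3,4].
The 27×18 boundary matrix has rank 17 and Smith normal form diag(1,1,1,1,1,1,1,1,1,1,1,1,1,1,1,1,1).

Now H_k = ker ∂_k / im ∂_{k+1}, so:

  H_0: rank C_0 − rank ∂_1 = 9 − 8 = 1, and the invariant factors of ∂_1 are all 1, so H_0 = Z.
  H_1: rank ker ∂_1 − rank ∂_2 = (27 − 8) − 17 = 2, and the invariant factors of ∂_2 are all 1, so H_1 = Z^2.
  H_2: rank ker ∂_2 − rank ∂_3 = (18 − 17) − 0 = 1, and there is no ∂_3, so H_2 = Z.

As a check, the Euler characteristic is 9 − 27 + 18 = 0, which agrees with 1 − 2 + 1 = 0.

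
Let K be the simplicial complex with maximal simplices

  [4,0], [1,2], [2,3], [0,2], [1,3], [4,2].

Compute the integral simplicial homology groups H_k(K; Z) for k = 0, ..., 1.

H_0 = Z,  H_1 = Z^2.

K has 5 vertices, 6 edges.
rank ∂_0 = 0, rank ∂_1 = 4 ⇒ b_0 = 5 − 0 − 4 = 1; all invariant factors of ∂_1 are 1 so no torsion. So H_0 = Z.
rank ∂_1 = 4, rank ∂_2 = 0 ⇒ b_1 = 6 − 4 − 0 = 2. So H_1 = Z^2.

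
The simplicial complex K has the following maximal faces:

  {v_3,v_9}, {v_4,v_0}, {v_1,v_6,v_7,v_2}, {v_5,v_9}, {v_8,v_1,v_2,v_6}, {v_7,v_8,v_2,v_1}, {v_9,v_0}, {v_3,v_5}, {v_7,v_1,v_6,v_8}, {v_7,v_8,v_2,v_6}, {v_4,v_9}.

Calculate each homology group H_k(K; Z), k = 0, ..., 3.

H_0 ≅ Z^2,  H_1 ≅ Z^2,  H_2 = 0,  H_3 ≅ Z.

Take the total order v_0 < v_1 < v_2 < v_3 < v_4 < v_5 < v_6 < v_7 < v_8 < v_9 on the vertex set. Then K (dimension 3) consists of the simplices:

  0-simplices (10): [v_0], [v_1], [v_2], [v_3], [v_4], [v_5], [v_6], [v_7], [v_8], [v_9]
  1-simplices (16): (16 of them)
  2-simplices (10): [v_1,v_2,v_6], [v_1,v_2,v_7], [v_1,v_2,v_8], [v_1,v_6,v_7], [v_1,v_6,v_8], [v_1,v_7,v_8], [v_2,v_6,v_7], [v_2,v_6,v_8], [v_2,v_7,v_8], [v_6,v_7,v_8]
  3-simplices (5): [v_1,v_2,v_6,v_7], [v_1,v_2,v_6,v_8], [v_1,v_2,v_7,v_8], [v_1,v_6,v_7,v_8], [v_2,v_6,v_7,v_8]

so the chain groups are C_0 ≅ Z^10, C_1 ≅ Z^16, C_2 ≅ Z^10, C_3 ≅ Z^5.

The boundary map ∂_1: C_1 → C_0 maps an edge to its endpoints' difference, ∂[p,q] = q − p. For instance
  ∂[v_2,v_8] = [v_8] − [v_2].
This gives a 10×16 integer matrix of rank 8; reducing to Smith normal form yields diagonal entries (1,1,1,1,1,1,1,1).

∂_2: C_2 → C_1 acts by ∂[p,q,r] = [q,r] − [p,r] + [p,q]. For instance
  ∂[v_2,v_7,v_8] = [v_7,v_8] − [v_2,v_8] + [v_2,v_7],
  ∂[v_1,v_7,v_8] = [v_7,v_8] − [v_1,v_8] + [v_1,v_7].
The 16×10 boundary matrix has rank 6 and Smith normal form diag(1,1,1,1,1,1).

∂_3: C_3 → C_2 sends each 3-simplex σ to the alternating sum Σ_i (−1)^i (σ with its i-th vertex removed). For instance
  ∂[v_2,v_6,v_7,v_8] = [v_6,v_7,v_8] − [v_2,v_7,v_8] + [v_2,v_6,v_8] − [v_2,v_6,v_7],
  ∂[v_1,v_2,v_6,v_7] = [v_2,v_6,v_7] − [v_1,v_6,v_7] + [v_1,v_2,v_7] − [v_1,v_2,v_6].
As a 10×5 matrix over Z this has rank 4, with invariant factors (1,1,1,1).

Computing H_k = (kernel of ∂_k) / (image of ∂_{k+1}):

  H_0: rank C_0 − rank ∂_1 = 10 − 8 = 2, and the invariant factors of ∂_1 are all 1, so H_0 = Z^2.
  H_1: rank ker ∂_1 − rank ∂_2 = (16 − 8) − 6 = 2, and the invariant factors of ∂_2 are all 1, so H_1 = Z^2.
  H_2: rank ker ∂_2 − rank ∂_3 = (10 − 6) − 4 = 0, and the invariant factors of ∂_3 are all 1, so H_2 = 0.
  H_3: rank ker ∂_3 − rank ∂_4 = (5 − 4) − 0 = 1, and there is no ∂_4, so H_3 = Z.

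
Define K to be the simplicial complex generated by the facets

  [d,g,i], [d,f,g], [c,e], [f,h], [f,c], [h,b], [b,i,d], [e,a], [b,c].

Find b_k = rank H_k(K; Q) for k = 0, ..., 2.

b_0 = 1, b_1 = 2, b_2 = 0.

K has 9 vertices, 13 edges, 3 triangles.
rank ∂_0 = 0, rank ∂_1 = 8 ⇒ b_0 = 9 − 0 − 8 = 1; all invariant factors of ∂_1 are 1 so no torsion. So H_0 = Z.
rank ∂_1 = 8, rank ∂_2 = 3 ⇒ b_1 = 13 − 8 − 3 = 2; all invariant factors of ∂_2 are 1 so no torsion. So H_1 = Z^2.
rank ∂_2 = 3, rank ∂_3 = 0 ⇒ b_2 = 3 − 3 − 0 = 0. So H_2 = 0.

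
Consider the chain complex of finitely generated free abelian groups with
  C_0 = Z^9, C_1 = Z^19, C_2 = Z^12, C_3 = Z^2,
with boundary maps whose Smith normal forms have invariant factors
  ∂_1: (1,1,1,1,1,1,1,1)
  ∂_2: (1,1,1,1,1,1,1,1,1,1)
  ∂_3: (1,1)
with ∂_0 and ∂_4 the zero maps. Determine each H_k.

H_0 = Z,  H_1 = Z,  H_2 = 0,  H_3 = 0.

H_0: b_0 = 9 − 0 − 8 = 1; torsion from ∂_1 factors > 1: none. So H_0 = Z.
H_1: b_1 = 19 − 8 − 10 = 1; torsion from ∂_2 factors > 1: none. So H_1 = Z.
H_2: b_2 = 12 − 10 − 2 = 0; torsion from ∂_3 factors > 1: none. So H_2 = 0.
H_3: b_3 = 2 − 2 − 0 = 0; torsion from ∂_4 factors > 1: none. So H_3 = 0.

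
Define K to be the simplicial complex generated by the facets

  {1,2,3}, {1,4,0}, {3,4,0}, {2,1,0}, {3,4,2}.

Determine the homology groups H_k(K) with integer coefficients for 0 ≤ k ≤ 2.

Order the vertices as 0 < 1 < 2 < 3 < 4. Listing each simplex with vertices in this order, K has dimension 2 with simplices:

  0-simplices (5): [0], [1], [2], [3], [4]
  1-simplices (10): [0,1], [0,2], [0,3], [0,4], [1,2], [1,3], [1,4], [2,3], [2,4], [3,4]
  2-simplices (5): [0,1,2], [0,1,4], [0,3,4], [1,2,3], [2,3,4]

giving chain groups C_0 ≅ Z^5, C_1 ≅ Z^10, C_2 ≅ Z^5.

Boundary ∂_1: C_1 → C_0 is given by ∂[p,q] = [q] − [p]. For instance
  ∂[2,3] = [3] − [2].
The 5×10 boundary matrix has rank 4 and Smith normal form diag(1,1,1,1).

∂_2: C_2 → C_1 sends each 2-simplex [p,q,r] to [q,r] − [p,r] + [p,q]. For instance
  ∂[0,1,2] = [1,2] − [0,2] + [0,1],
  ∂[0,1,4] = [1,4] − [0,4] + [0,1].
The resulting 10×5 matrix has rank 5, and its Smith normal form has invariant factors (1,1,1,1,1).

Reading off H_k = ker ∂_k / im ∂_{k+1}:

  H_0: rank C_0 − rank ∂_1 = 5 − 4 = 1, and the invariant factors of ∂_1 are all 1, so H_0 ≅ Z.
  H_1: rank ker ∂_1 − rank ∂_2 = (10 − 4) − 5 = 1, and the invariant factors of ∂_2 are all 1, so H_1 ≅ Z.
  H_2: rank ker ∂_2 − rank ∂_3 = (5 − 5) − 0 = 0, and there is no ∂_3, so H_2 ≅ 0.

As a check, the Euler characteristic is 5 − 10 + 5 = 0, which agrees with 1 − 1 + 0 = 0.

H_0 ≅ Z,  H_1 ≅ Z,  H_2 = 0.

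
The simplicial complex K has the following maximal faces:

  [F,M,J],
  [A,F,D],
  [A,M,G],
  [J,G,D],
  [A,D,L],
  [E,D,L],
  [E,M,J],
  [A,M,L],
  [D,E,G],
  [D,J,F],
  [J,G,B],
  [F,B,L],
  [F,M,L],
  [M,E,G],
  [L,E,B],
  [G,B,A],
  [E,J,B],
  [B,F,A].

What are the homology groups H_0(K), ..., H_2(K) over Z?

We work with the vertex ordering A < B < D < E < F < G < J < L < M. The simplices of K, each written with vertices in increasing order, are:

  0-simplices (9): A, B, D, E, F, G, J, L, M
  1-simplices (27): AB, AD, AF, AG, AL, AM, BE, BF, BG, BJ, BL, DE, DF, DG, DJ, DL, EG, EJ, EL, EM, FJ, FL, FM, GJ, GM, JM, LM
  2-simplices (18): ABF, ABG, ADF, ADL, AGM, ALM, BEJ, BEL, BFL, BGJ, DEG, DEL, DFJ, DGJ, EGM, EJM, FJM, FLM

so the chain groups are C_0 ≅ Z^9, C_1 ≅ Z^27, C_2 ≅ Z^18.

Boundary ∂_1: C_1 → C_0 is given by ∂[p,q] = [q] − [p]. For instance
  ∂GJ = J − G.
As a 9×27 matrix over Z this has rank 8, with invariant factors (1,1,1,1,1,1,1,1).

Boundary ∂_2: C_2 → C_1 sends each 2-simplex [p,q,r] to [q,r] − [p,r] + [p,q]. For instance
  ∂FJM = JM − FM + FJ,
  ∂DEG = EG − DG + DE.
As a 27×18 matrix over Z this has rank 18, with invariant factors (1,1,1,1,1,1,1,1,1,1,1,1,1,1,1,1,1,2).

Reading off H_k = ker ∂_k / im ∂_{k+1}:

  H_0: rank C_0 − rank ∂_1 = 9 − 8 = 1, and the invariant factors of ∂_1 are all 1, so H_0 = Z.
  H_1: rank ker ∂_1 − rank ∂_2 = (27 − 8) − 18 = 1, and ∂_2 has invariant factor 2 > 1, so H_1 = Z ⊕ Z/2Z.
  H_2: rank ker ∂_2 − rank ∂_3 = (18 − 18) − 0 = 0, and there is no ∂_3, so H_2 = 0.

H_0 ≅ Z,  H_1 ≅ Z ⊕ Z/2Z,  H_2 = 0.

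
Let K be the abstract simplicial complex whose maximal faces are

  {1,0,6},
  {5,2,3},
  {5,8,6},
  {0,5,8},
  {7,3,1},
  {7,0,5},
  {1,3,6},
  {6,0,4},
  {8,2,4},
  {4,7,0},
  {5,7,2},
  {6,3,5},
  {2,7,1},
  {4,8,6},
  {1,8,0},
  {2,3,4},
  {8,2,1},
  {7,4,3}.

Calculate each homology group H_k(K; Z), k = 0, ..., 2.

Take the total order 0 < 1 < 2 < 3 < 4 < 5 < 6 < 7 < 8 on the vertex set. Then K (dimension 2) consists of the simplices:

  0-simplices (9): [0], [1], [2], [3], [4], [5], [6], [7], [8]
  1-simplices (27): (27 of them)
  2-simplices (18): [0,1,6], [0,1,8], [0,4,6], [0,4,7], [0,5,7], [0,5,8], [1,2,7], [1,2,8], [1,3,6], [1,3,7], [2,3,4], [2,3,5], [2,4,8], [2,5,7], [3,4,7], [3,5,6], [4,6,8], [5,6,8]

so the chain groups are C_0 ≅ Z^9, C_1 ≅ Z^27, C_2 ≅ Z^18.

Boundary ∂_1: C_1 → C_0 is given by ∂[p,q] = [q] − [p]. For instance
  ∂[0,1] = [1] − [0].
The resulting 9×27 matrix has rank 8, and its Smith normal form has invariant factors (1,1,1,1,1,1,1,1).

Boundary ∂_2: C_2 → C_1 acts by ∂[p,q,r] = [q,r] − [p,r] + [p,q]. For instance
  ∂[2,3,4] = [3,4] − [2,4] + [2,3],
  ∂[0,4,7] = [4,7] − [0,7] + [0,4].
As a 27×18 matrix over Z this has rank 18, with invariant factors (1,1,1,1,1,1,1,1,1,1,1,1,1,1,1,1,1,2).

Reading off H_k = ker ∂_k / im ∂_{k+1}:

  H_0: rank C_0 − rank ∂_1 = 9 − 8 = 1, and the invariant factors of ∂_1 are all 1, so H_0 ≅ Z.
  H_1: rank ker ∂_1 − rank ∂_2 = (27 − 8) − 18 = 1, and ∂_2 has invariant factor 2 > 1, so H_1 ≅ Z ⊕ Z/2Z.
  H_2: rank ker ∂_2 − rank ∂_3 = (18 − 18) − 0 = 0, and there is no ∂_3, so H_2 ≅ 0.

As a check, the Euler characteristic is 9 − 27 + 18 = 0, which agrees with 1 − 1 + 0 = 0.
(K is a triangulation of the Klein bottle.)

H_0 ≅ Z,  H_1 ≅ Z ⊕ Z/2Z,  H_2 = 0.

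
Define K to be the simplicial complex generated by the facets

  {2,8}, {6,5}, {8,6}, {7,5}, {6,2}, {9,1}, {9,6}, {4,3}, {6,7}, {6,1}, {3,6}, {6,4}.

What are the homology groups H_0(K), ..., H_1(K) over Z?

H_0 = Z,  H_1 = Z^4.

Order the vertices as 1 < 2 < 3 < 4 < 5 < 6 < 7 < 8 < 9. Listing each simplex with vertices in this order, K has dimension 1 with simplices:

  0-simplices (9): [1], [2], [3], [4], [5], [6], [7], [8], [9]
  1-simplices (12): [1,6], [1,9], [2,6], [2,8], [3,4], [3,6], [4,6], [5,6], [5,7], [6,7], [6,8], [6,9]

Hence C_0 ≅ Z^9, C_1 ≅ Z^12.

Boundary ∂_1: C_1 → C_0 sends each edge [p,q] (with p < q) to q − p.
This gives a 9×12 integer matrix of rank 8; reducing to Smith normal form yields diagonal entries (1,1,1,1,1,1,1,1).

From H_k ≅ ker(∂_k) / im(∂_{k+1}) we obtain:

  H_0: rank C_0 − rank ∂_1 = 9 − 8 = 1, and the invariant factors of ∂_1 are all 1, so H_0 = Z.
  H_1: rank ker ∂_1 − rank ∂_2 = (12 − 8) − 0 = 4, and there is no ∂_2, so H_1 = Z^4.

As a check, the Euler characteristic is 9 − 12 = -3, which agrees with 1 − 4 = -3.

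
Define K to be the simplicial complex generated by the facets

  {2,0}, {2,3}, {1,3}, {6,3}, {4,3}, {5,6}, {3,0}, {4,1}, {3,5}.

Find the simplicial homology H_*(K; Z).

K has 7 vertices, 9 edges.
rank ∂_0 = 0, rank ∂_1 = 6 ⇒ b_0 = 7 − 0 − 6 = 1; all invariant factors of ∂_1 are 1 so no torsion. So H_0 ≅ Z.
rank ∂_1 = 6, rank ∂_2 = 0 ⇒ b_1 = 9 − 6 − 0 = 3. So H_1 ≅ Z^3.

H_0 = Z,  H_1 = Z^3.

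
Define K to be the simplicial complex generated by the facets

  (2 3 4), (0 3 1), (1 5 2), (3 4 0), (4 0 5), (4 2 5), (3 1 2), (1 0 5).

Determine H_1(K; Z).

H_1 ≅ 0.

Take the total order 0 < 1 < 2 < 3 < 4 < 5 on the vertex set. Then K (dimension 2) consists of the simplices:

  0-simplices (6): [0], [1], [2], [3], [4], [5]
  1-simplices (12): [0,1], [0,3], [0,4], [0,5], [1,2], [1,3], [1,5], [2,3], [2,4], [2,5], [3,4], [4,5]
  2-simplices (8): [0,1,3], [0,1,5], [0,3,4], [0,4,5], [1,2,3], [1,2,5], [2,3,4], [2,4,5]

Hence C_0 ≅ Z^6, C_1 ≅ Z^12, C_2 ≅ Z^8.

∂_1: C_1 → C_0 maps an edge to its endpoints' difference, ∂[p,q] = q − p. For instance
  ∂[2,3] = [3] − [2].
As a 6×12 matrix over Z this has rank 5, with invariant factors (1,1,1,1,1).

Boundary ∂_2: C_2 → C_1 sends each 2-simplex [p,q,r] to [q,r] − [p,r] + [p,q]. For instance
  ∂[2,3,4] = [3,4] − [2,4] + [2,3],
  ∂[0,4,5] = [4,5] − [0,5] + [0,4].
As a 12×8 matrix over Z this has rank 7, with invariant factors (1,1,1,1,1,1,1).

Reading off H_k = ker ∂_k / im ∂_{k+1}:

  H_1: rank ker ∂_1 − rank ∂_2 = (12 − 5) − 7 = 0, and the invariant factors of ∂_2 are all 1, so H_1 = 0.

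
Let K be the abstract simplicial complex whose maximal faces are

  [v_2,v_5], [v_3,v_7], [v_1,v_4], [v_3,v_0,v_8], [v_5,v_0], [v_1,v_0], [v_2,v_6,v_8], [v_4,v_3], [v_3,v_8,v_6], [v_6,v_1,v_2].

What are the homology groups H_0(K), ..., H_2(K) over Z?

Order the vertices as v_0 < v_1 < v_2 < v_3 < v_4 < v_5 < v_6 < v_7 < v_8. Listing each simplex with vertices in this order, K has dimension 2 with simplices:

  0-simplices (9): [v_0], [v_1], [v_2], [v_3], [v_4], [v_5], [v_6], [v_7], [v_8]
  1-simplices (15): (15 of them)
  2-simplices (4): [v_0,v_3,v_8], [v_1,v_2,v_6], [v_2,v_6,v_8], [v_3,v_6,v_8]

Hence C_0 ≅ Z^9, C_1 ≅ Z^15, C_2 ≅ Z^4.

Boundary ∂_1: C_1 → C_0 maps an edge to its endpoints' difference, ∂[p,q] = q − p.
As a 9×15 matrix over Z this has rank 8, with invariant factors (1,1,1,1,1,1,1,1).

Boundary ∂_2: C_2 → C_1 sends each 2-simplex [p,q,r] to [q,r] − [p,r] + [p,q]. For instance
  ∂[v_3,v_6,v_8] = [v_6,v_8] − [v_3,v_8] + [v_3,v_6],
  ∂[v_0,v_3,v_8] = [v_3,v_8] − [v_0,v_8] + [v_0,v_3].
The 15×4 boundary matrix has rank 4 and Smith normal form diag(1,1,1,1).

Reading off H_k = ker ∂_k / im ∂_{k+1}:

  H_0: rank C_0 − rank ∂_1 = 9 − 8 = 1, and the invariant factors of ∂_1 are all 1, so H_0 ≅ Z.
  H_1: rank ker ∂_1 − rank ∂_2 = (15 − 8) − 4 = 3, and the invariant factors of ∂_2 are all 1, so H_1 ≅ Z^3.
  H_2: rank ker ∂_2 − rank ∂_3 = (4 − 4) − 0 = 0, and there is no ∂_3, so H_2 ≅ 0.

H_0 ≅ Z,  H_1 ≅ Z^3,  H_2 = 0.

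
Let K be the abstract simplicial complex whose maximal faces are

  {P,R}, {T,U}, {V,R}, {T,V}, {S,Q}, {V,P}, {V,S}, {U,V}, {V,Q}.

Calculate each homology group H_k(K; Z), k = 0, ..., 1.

H_0 ≅ Z,  H_1 ≅ Z^3.

We work with the vertex ordering P < Q < R < S < T < U < V. The simplices of K, each written with vertices in increasing order, are:

  0-simplices (7): P, Q, R, S, T, U, V
  1-simplices (9): PR, PV, QS, QV, RV, SV, TU, TV, UV

Hence C_0 ≅ Z^7, C_1 ≅ Z^9.

The boundary map ∂_1: C_1 → C_0 maps an edge to its endpoints' difference, ∂[p,q] = q − p.
As a 7×9 matrix over Z this has rank 6, with invariant factors (1,1,1,1,1,1).

Reading off H_k = ker ∂_k / im ∂_{k+1}:

  H_0: rank C_0 − rank ∂_1 = 7 − 6 = 1, and the invariant factors of ∂_1 are all 1, so H_0 = Z.
  H_1: rank ker ∂_1 − rank ∂_2 = (9 − 6) − 0 = 3, and there is no ∂_2, so H_1 = Z^3.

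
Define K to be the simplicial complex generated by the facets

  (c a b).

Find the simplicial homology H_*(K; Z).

H_0 = Z,  H_1 = 0,  H_2 = 0.

We work with the vertex ordering a < b < c. The simplices of K, each written with vertices in increasing order, are:

  0-simplices (3): a, b, c
  1-simplices (3): ab, ac, bc
  2-simplices (1): abc

giving chain groups C_0 ≅ Z^3, C_1 ≅ Z^3, C_2 ≅ Z^1.

∂_1: C_1 → C_0 is given by ∂[p,q] = [q] − [p]. For instance
  ∂bc = c − b.
The resulting 3×3 matrix has rank 2, and its Smith normal form has invariant factors (1,1).

Boundary ∂_2: C_2 → C_1 sends each 2-simplex [p,q,r] to [q,r] − [p,r] + [p,q]. For instance
  ∂abc = bc − ac + ab.
This gives a 3×1 integer matrix of rank 1; reducing to Smith normal form yields diagonal entries (1).

Now H_k = ker ∂_k / im ∂_{k+1}, so:

  H_0: rank C_0 − rank ∂_1 = 3 − 2 = 1, and the invariant factors of ∂_1 are all 1, so H_0 ≅ Z.
  H_1: rank ker ∂_1 − rank ∂_2 = (3 − 2) − 1 = 0, and the invariant factors of ∂_2 are all 1, so H_1 ≅ 0.
  H_2: rank ker ∂_2 − rank ∂_3 = (1 − 1) − 0 = 0, and there is no ∂_3, so H_2 ≅ 0.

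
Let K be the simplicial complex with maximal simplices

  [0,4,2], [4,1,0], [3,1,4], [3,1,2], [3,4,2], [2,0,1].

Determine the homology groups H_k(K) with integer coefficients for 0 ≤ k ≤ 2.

H_0 = Z,  H_1 = 0,  H_2 = Z.

We work with the vertex ordering 0 < 1 < 2 < 3 < 4. The simplices of K, each written with vertices in increasing order, are:

  0-simplices (5): [0], [1], [2], [3], [4]
  1-simplices (9): [0,1], [0,2], [0,4], [1,2], [1,3], [1,4], [2,3], [2,4], [3,4]
  2-simplices (6): [0,1,2], [0,1,4], [0,2,4], [1,2,3], [1,3,4], [2,3,4]

giving chain groups C_0 ≅ Z^5, C_1 ≅ Z^9, C_2 ≅ Z^6.

The boundary map ∂_1: C_1 → C_0 sends each edge [p,q] (with p < q) to q − p.
The 5×9 boundary matrix has rank 4 and Smith normal form diag(1,1,1,1).

The boundary map ∂_2: C_2 → C_1 acts by ∂[p,q,r] = [q,r] − [p,r] + [p,q]. For instance
  ∂[0,1,2] = [1,2] − [0,2] + [0,1],
  ∂[1,3,4] = [3,4] − [1,4] + [1,3].
The resulting 9×6 matrix has rank 5, and its Smith normal form has invariant factors (1,1,1,1,1).

Now H_k = ker ∂_k / im ∂_{k+1}, so:

  H_0: rank C_0 − rank ∂_1 = 5 − 4 = 1, and the invariant factors of ∂_1 are all 1, so H_0 ≅ Z.
  H_1: rank ker ∂_1 − rank ∂_2 = (9 − 4) − 5 = 0, and the invariant factors of ∂_2 are all 1, so H_1 ≅ 0.
  H_2: rank ker ∂_2 − rank ∂_3 = (6 − 5) − 0 = 1, and there is no ∂_3, so H_2 ≅ Z.

(K is a triangulation of the 2-sphere S^2.)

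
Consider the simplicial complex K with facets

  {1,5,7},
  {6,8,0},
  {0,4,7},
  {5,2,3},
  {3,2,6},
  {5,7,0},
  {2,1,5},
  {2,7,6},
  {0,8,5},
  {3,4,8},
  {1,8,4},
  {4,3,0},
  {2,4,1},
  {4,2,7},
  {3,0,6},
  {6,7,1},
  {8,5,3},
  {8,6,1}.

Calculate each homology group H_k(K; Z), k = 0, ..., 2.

Take the total order 0 < 1 < 2 < 3 < 4 < 5 < 6 < 7 < 8 on the vertex set. Then K (dimension 2) consists of the simplices:

  0-simplices (9): [0], [1], [2], [3], [4], [5], [6], [7], [8]
  1-simplices (27): (27 of them)
  2-simplices (18): [0,3,4], [0,3,6], [0,4,7], [0,5,7], [0,5,8], [0,6,8], [1,2,4], [1,2,5], [1,4,8], [1,5,7], [1,6,7], [1,6,8], [2,3,5], [2,3,6], [2,4,7], [2,6,7], [3,4,8], [3,5,8]

Hence C_0 ≅ Z^9, C_1 ≅ Z^27, C_2 ≅ Z^18.

∂_1: C_1 → C_0 maps an edge to its endpoints' difference, ∂[p,q] = q − p. For instance
  ∂[2,4] = [4] − [2].
The resulting 9×27 matrix has rank 8, and its Smith normal form has invariant factors (1,1,1,1,1,1,1,1).

∂_2: C_2 → C_1 acts by ∂[p,q,r] = [q,r] − [p,r] + [p,q]. For instance
  ∂[2,4,7] = [4,7] − [2,7] + [2,4],
  ∂[1,6,7] = [6,7] − [1,7] + [1,6].
This gives a 27×18 integer matrix of rank 18; reducing to Smith normal form yields diagonal entries (1,1,1,1,1,1,1,1,1,1,1,1,1,1,1,1,1,2).

Reading off H_k = ker ∂_k / im ∂_{k+1}:

  H_0: rank C_0 − rank ∂_1 = 9 − 8 = 1, and the invariant factors of ∂_1 are all 1, so H_0 ≅ Z.
  H_1: rank ker ∂_1 − rank ∂_2 = (27 − 8) − 18 = 1, and ∂_2 has invariant factor 2 > 1, so H_1 ≅ Z ⊕ Z/2Z.
  H_2: rank ker ∂_2 − rank ∂_3 = (18 − 18) − 0 = 0, and there is no ∂_3, so H_2 ≅ 0.

As a check, the Euler characteristic is 9 − 27 + 18 = 0, which agrees with 1 − 1 + 0 = 0.

H_0 = Z,  H_1 = Z ⊕ Z/2Z,  H_2 = 0.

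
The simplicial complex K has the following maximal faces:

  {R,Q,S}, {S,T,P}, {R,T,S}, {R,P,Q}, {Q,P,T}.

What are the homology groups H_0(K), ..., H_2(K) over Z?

H_0 = Z,  H_1 = Z,  H_2 = 0.

Fix the vertex order P < Q < R < S < T and write every simplex with vertices in increasing order. Then dim K = 2 and the simplices of K are:

  0-simplices (5): P, Q, R, S, T
  1-simplices (10): PQ, PR, PS, PT, QR, QS, QT, RS, RT, ST
  2-simplices (5): PQR, PQT, PST, QRS, RST

so the chain groups are C_0 ≅ Z^5, C_1 ≅ Z^10, C_2 ≅ Z^5.

Boundary ∂_1: C_1 → C_0 is given by ∂[p,q] = [q] − [p].
This gives a 5×10 integer matrix of rank 4; reducing to Smith normal form yields diagonal entries (1,1,1,1).

Boundary ∂_2: C_2 → C_1 sends each 2-simplex [p,q,r] to [q,r] − [p,r] + [p,q]. For instance
  ∂QRS = RS − QS + QR,
  ∂PQR = QR − PR + PQ.
The resulting 10×5 matrix has rank 5, and its Smith normal form has invariant factors (1,1,1,1,1).

Reading off H_k = ker ∂_k / im ∂_{k+1}:

  H_0: rank C_0 − rank ∂_1 = 5 − 4 = 1, and the invariant factors of ∂_1 are all 1, so H_0 ≅ Z.
  H_1: rank ker ∂_1 − rank ∂_2 = (10 − 4) − 5 = 1, and the invariant factors of ∂_2 are all 1, so H_1 ≅ Z.
  H_2: rank ker ∂_2 − rank ∂_3 = (5 − 5) − 0 = 0, and there is no ∂_3, so H_2 ≅ 0.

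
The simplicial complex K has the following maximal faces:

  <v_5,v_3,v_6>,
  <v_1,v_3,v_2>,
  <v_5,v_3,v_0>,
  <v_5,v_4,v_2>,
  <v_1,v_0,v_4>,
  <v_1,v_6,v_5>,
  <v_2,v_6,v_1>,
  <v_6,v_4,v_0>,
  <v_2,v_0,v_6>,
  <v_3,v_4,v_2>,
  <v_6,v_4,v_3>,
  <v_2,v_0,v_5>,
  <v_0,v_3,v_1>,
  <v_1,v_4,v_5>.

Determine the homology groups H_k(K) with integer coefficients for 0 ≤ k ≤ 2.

H_0 = Z,  H_1 = Z^2,  H_2 = Z.

We work with the vertex ordering v_0 < v_1 < v_2 < v_3 < v_4 < v_5 < v_6. The simplices of K, each written with vertices in increasing order, are:

  0-simplices (7): [v_0], [v_1], [v_2], [v_3], [v_4], [v_5], [v_6]
  1-simplices (21): (21 of them)
  2-simplices (14): (14 of them)

so the chain groups are C_0 ≅ Z^7, C_1 ≅ Z^21, C_2 ≅ Z^14.

Boundary ∂_1: C_1 → C_0 sends each edge [p,q] (with p < q) to q − p.
The 7×21 boundary matrix has rank 6 and Smith normal form diag(1,1,1,1,1,1).

Boundary ∂_2: C_2 → C_1 acts by ∂[p,q,r] = [q,r] − [p,r] + [p,q]. For instance
  ∂[v_1,v_5,v_6] = [v_5,v_6] − [v_1,v_6] + [v_1,v_5],
  ∂[v_2,v_4,v_5] = [v_4,v_5] − [v_2,v_5] + [v_2,v_4].
As a 21×14 matrix over Z this has rank 13, with invariant factors (1,1,1,1,1,1,1,1,1,1,1,1,1).

Now H_k = ker ∂_k / im ∂_{k+1}, so:

  H_0: rank C_0 − rank ∂_1 = 7 − 6 = 1, and the invariant factors of ∂_1 are all 1, so H_0 = Z.
  H_1: rank ker ∂_1 − rank ∂_2 = (21 − 6) − 13 = 2, and the invariant factors of ∂_2 are all 1, so H_1 = Z^2.
  H_2: rank ker ∂_2 − rank ∂_3 = (14 − 13) − 0 = 1, and there is no ∂_3, so H_2 = Z.

As a check, the Euler characteristic is 7 − 21 + 14 = 0, which agrees with 1 − 2 + 1 = 0.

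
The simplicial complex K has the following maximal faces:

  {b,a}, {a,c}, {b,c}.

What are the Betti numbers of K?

Order the vertices as a < b < c. Listing each simplex with vertices in this order, K has dimension 1 with simplices:

  0-simplices (3): a, b, c
  1-simplices (3): ab, ac, bc

so the chain groups are C_0 ≅ Z^3, C_1 ≅ Z^3.

∂_1: C_1 → C_0 maps an edge to its endpoints' difference, ∂[p,q] = q − p.
The 3×3 boundary matrix has rank 2 and Smith normal form diag(1,1).

Now H_k = ker ∂_k / im ∂_{k+1}, so:

  H_0: rank C_0 − rank ∂_1 = 3 − 2 = 1, and the invariant factors of ∂_1 are all 1, so H_0 = Z.
  H_1: rank ker ∂_1 − rank ∂_2 = (3 − 2) − 0 = 1, and there is no ∂_2, so H_1 = Z.

Hence the Betti numbers are b_0 = 1, b_1 = 1.

b_0 = 1, b_1 = 1.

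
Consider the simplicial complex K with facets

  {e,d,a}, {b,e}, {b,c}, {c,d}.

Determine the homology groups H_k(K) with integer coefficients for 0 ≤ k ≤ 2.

Take the total order a < b < c < d < e on the vertex set. Then K (dimension 2) consists of the simplices:

  0-simplices (5): a, b, c, d, e
  1-simplices (6): ad, ae, bc, be, cd, de
  2-simplices (1): ade

so the chain groups are C_0 ≅ Z^5, C_1 ≅ Z^6, C_2 ≅ Z^1.

Boundary ∂_1: C_1 → C_0 maps an edge to its endpoints' difference, ∂[p,q] = q − p. For instance
  ∂ad = d − a.
As a 5×6 matrix over Z this has rank 4, with invariant factors (1,1,1,1).

The boundary map ∂_2: C_2 → C_1 acts by ∂[p,q,r] = [q,r] − [p,r] + [p,q]. For instance
  ∂ade = de − ae + ad.
As a 6×1 matrix over Z this has rank 1, with invariant factors (1).

Computing H_k = (kernel of ∂_k) / (image of ∂_{k+1}):

  H_0: rank C_0 − rank ∂_1 = 5 − 4 = 1, and the invariant factors of ∂_1 are all 1, so H_0 = Z.
  H_1: rank ker ∂_1 − rank ∂_2 = (6 − 4) − 1 = 1, and the invariant factors of ∂_2 are all 1, so H_1 = Z.
  H_2: rank ker ∂_2 − rank ∂_3 = (1 − 1) − 0 = 0, and there is no ∂_3, so H_2 = 0.

As a check, the Euler characteristic is 5 − 6 + 1 = 0, which agrees with 1 − 1 + 0 = 0.

H_0 ≅ Z,  H_1 ≅ Z,  H_2 = 0.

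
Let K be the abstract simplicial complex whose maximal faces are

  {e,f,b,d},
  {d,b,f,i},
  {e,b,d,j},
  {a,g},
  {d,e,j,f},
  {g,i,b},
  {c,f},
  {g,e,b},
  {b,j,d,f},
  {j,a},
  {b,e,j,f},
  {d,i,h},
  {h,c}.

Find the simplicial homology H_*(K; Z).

We work with the vertex ordering a < b < c < d < e < f < g < h < i < j. The simplices of K, each written with vertices in increasing order, are:

  0-simplices (10): a, b, c, d, e, f, g, h, i, j
  1-simplices (22): ag, aj, bd, be, bf, bg, bi, bj, cf, ch, de, df, dh, di, dj, ef, eg, ej, fi, fj, gi, hi
  2-simplices (16): bde, bdf, bdi, bdj, bef, beg, bej, bfi, bfj, bgi, def, dej, dfi, dfj, dhi, efj
  3-simplices (6): bdef, bdej, bdfi, bdfj, befj, defj

so the chain groups are C_0 ≅ Z^10, C_1 ≅ Z^22, C_2 ≅ Z^16, C_3 ≅ Z^6.

Boundary ∂_1: C_1 → C_0 sends each edge [p,q] (with p < q) to q − p. For instance
  ∂ch = h − c.
The 10×22 boundary matrix has rank 9 and Smith normal form diag(1,1,1,1,1,1,1,1,1).

Boundary ∂_2: C_2 → C_1 acts by ∂[p,q,r] = [q,r] − [p,r] + [p,q]. For instance
  ∂dfi = fi − di + df,
  ∂bfi = fi − bi + bf.
This gives a 22×16 integer matrix of rank 11; reducing to Smith normal form yields diagonal entries (1,1,1,1,1,1,1,1,1,1,1).

Boundary ∂_3: C_3 → C_2 sends each 3-simplex σ to the alternating sum Σ_i (−1)^i (σ with its i-th vertex removed). For instance
  ∂bdfi = dfi − bfi + bdi − bdf,
  ∂bdef = def − bef + bdf − bde.
This gives a 16×6 integer matrix of rank 5; reducing to Smith normal form yields diagonal entries (1,1,1,1,1).

From H_k ≅ ker(∂_k) / im(∂_{k+1}) we obtain:

  H_0: rank C_0 − rank ∂_1 = 10 − 9 = 1, and the invariant factors of ∂_1 are all 1, so H_0 ≅ Z.
  H_1: rank ker ∂_1 − rank ∂_2 = (22 − 9) − 11 = 2, and the invariant factors of ∂_2 are all 1, so H_1 ≅ Z^2.
  H_2: rank ker ∂_2 − rank ∂_3 = (16 − 11) − 5 = 0, and the invariant factors of ∂_3 are all 1, so H_2 ≅ 0.
  H_3: rank ker ∂_3 − rank ∂_4 = (6 − 5) − 0 = 1, and there is no ∂_4, so H_3 ≅ Z.

H_0 = Z,  H_1 = Z^2,  H_2 = 0,  H_3 = Z.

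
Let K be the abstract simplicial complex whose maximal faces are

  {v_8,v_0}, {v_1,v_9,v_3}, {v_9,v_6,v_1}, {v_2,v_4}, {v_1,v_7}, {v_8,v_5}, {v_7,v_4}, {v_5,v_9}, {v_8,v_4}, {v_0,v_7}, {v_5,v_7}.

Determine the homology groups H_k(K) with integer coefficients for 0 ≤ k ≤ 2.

Order the vertices as v_0 < v_1 < v_2 < v_3 < v_4 < v_5 < v_6 < v_7 < v_8 < v_9. Listing each simplex with vertices in this order, K has dimension 2 with simplices:

  0-simplices (10): [v_0], [v_1], [v_2], [v_3], [v_4], [v_5], [v_6], [v_7], [v_8], [v_9]
  1-simplices (14): [v_0,v_7], [v_0,v_8], [v_1,v_3], [v_1,v_6], [v_1,v_7], [v_1,v_9], [v_2,v_4], [v_3,v_9], [v_4,v_7], [v_4,v_8], [v_5,v_7], [v_5,v_8], [v_5,v_9], [v_6,v_9]
  2-simplices (2): [v_1,v_3,v_9], [v_1,v_6,v_9]

so the chain groups are C_0 ≅ Z^10, C_1 ≅ Z^14, C_2 ≅ Z^2.

Boundary ∂_1: C_1 → C_0 maps an edge to its endpoints' difference, ∂[p,q] = q − p.
As a 10×14 matrix over Z this has rank 9, with invariant factors (1,1,1,1,1,1,1,1,1).

Boundary ∂_2: C_2 → C_1 acts by ∂[p,q,r] = [q,r] − [p,r] + [p,q]. For instance
  ∂[v_1,v_3,v_9] = [v_3,v_9] − [v_1,v_9] + [v_1,v_3],
  ∂[v_1,v_6,v_9] = [v_6,v_9] − [v_1,v_9] + [v_1,v_6].
The resulting 14×2 matrix has rank 2, and its Smith normal form has invariant factors (1,1).

Reading off H_k = ker ∂_k / im ∂_{k+1}:

  H_0: rank C_0 − rank ∂_1 = 10 − 9 = 1, and the invariant factors of ∂_1 are all 1, so H_0 ≅ Z.
  H_1: rank ker ∂_1 − rank ∂_2 = (14 − 9) − 2 = 3, and the invariant factors of ∂_2 are all 1, so H_1 ≅ Z^3.
  H_2: rank ker ∂_2 − rank ∂_3 = (2 − 2) − 0 = 0, and there is no ∂_3, so H_2 ≅ 0.

H_0 ≅ Z,  H_1 ≅ Z^3,  H_2 = 0.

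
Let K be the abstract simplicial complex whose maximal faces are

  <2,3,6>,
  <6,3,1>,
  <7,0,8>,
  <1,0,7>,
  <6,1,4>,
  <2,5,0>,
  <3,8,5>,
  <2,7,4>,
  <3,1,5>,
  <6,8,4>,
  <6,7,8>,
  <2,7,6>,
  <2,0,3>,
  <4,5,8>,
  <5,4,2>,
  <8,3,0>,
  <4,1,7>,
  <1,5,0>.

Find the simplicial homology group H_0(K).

H_0 ≅ Z.

Take the total order 0 < 1 < 2 < 3 < 4 < 5 < 6 < 7 < 8 on the vertex set. Then K (dimension 2) consists of the simplices:

  0-simplices (9): [0], [1], [2], [3], [4], [5], [6], [7], [8]
  1-simplices (27): (27 of them)
  2-simplices (18): [0,1,5], [0,1,7], [0,2,3], [0,2,5], [0,3,8], [0,7,8], [1,3,5], [1,3,6], [1,4,6], [1,4,7], [2,3,6], [2,4,5], [2,4,7], [2,6,7], [3,5,8], [4,5,8], [4,6,8], [6,7,8]

giving chain groups C_0 ≅ Z^9, C_1 ≅ Z^27, C_2 ≅ Z^18.

Boundary ∂_1: C_1 → C_0 sends each edge [p,q] (with p < q) to q − p. For instance
  ∂[6,8] = [8] − [6].
As a 9×27 matrix over Z this has rank 8, with invariant factors (1,1,1,1,1,1,1,1).

∂_2: C_2 → C_1 maps a triangle to the signed sum of its edges. For instance
  ∂[0,2,5] = [2,5] − [0,5] + [0,2],
  ∂[1,3,6] = [3,6] − [1,6] + [1,3].
As a 27×18 matrix over Z this has rank 18, with invariant factors (1,1,1,1,1,1,1,1,1,1,1,1,1,1,1,1,1,2).

Reading off H_k = ker ∂_k / im ∂_{k+1}:

  H_0: rank C_0 − rank ∂_1 = 9 − 8 = 1, and the invariant factors of ∂_1 are all 1, so H_0 ≅ Z.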